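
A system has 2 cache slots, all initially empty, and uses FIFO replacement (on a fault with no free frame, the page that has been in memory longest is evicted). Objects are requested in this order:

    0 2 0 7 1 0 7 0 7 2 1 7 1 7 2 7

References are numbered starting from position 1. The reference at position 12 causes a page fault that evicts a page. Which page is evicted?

pos 1: 0: miss, frames {0}
pos 2: 2: miss, frames {0,2}
pos 3: 0: hit
pos 4: 7: miss, evict 0, frames {2,7}
pos 5: 1: miss, evict 2, frames {7,1}
pos 6: 0: miss, evict 7, frames {1,0}
pos 7: 7: miss, evict 1, frames {0,7}
pos 8: 0: hit
pos 9: 7: hit
pos 10: 2: miss, evict 0, frames {7,2}
pos 11: 1: miss, evict 7, frames {2,1}
pos 12: 7: miss, evict 2, frames {1,7}
At position 12, page 2 is evicted.

2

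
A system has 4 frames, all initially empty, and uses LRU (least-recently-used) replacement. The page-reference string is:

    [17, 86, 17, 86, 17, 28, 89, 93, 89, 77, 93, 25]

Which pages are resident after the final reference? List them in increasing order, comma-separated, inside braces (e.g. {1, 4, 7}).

{25, 77, 89, 93}

17: fault, frames {17}
86: fault, frames {17,86}
17: hit
86: hit
17: hit
28: fault, frames {86,17,28}
89: fault, frames {86,17,28,89}
93: fault, evict 86, frames {17,28,89,93}
89: hit
77: fault, evict 17, frames {28,93,89,77}
93: hit
25: fault, evict 28, frames {89,77,93,25}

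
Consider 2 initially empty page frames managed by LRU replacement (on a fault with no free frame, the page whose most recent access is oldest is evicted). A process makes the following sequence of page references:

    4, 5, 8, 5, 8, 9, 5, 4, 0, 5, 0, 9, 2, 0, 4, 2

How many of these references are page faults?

4: miss, frames [4]
5: miss, frames [4, 5]
8: miss, evict 4, frames [5, 8]
5: hit
8: hit
9: miss, evict 5, frames [8, 9]
5: miss, evict 8, frames [9, 5]
4: miss, evict 9, frames [5, 4]
0: miss, evict 5, frames [4, 0]
5: miss, evict 4, frames [0, 5]
0: hit
9: miss, evict 5, frames [0, 9]
2: miss, evict 0, frames [9, 2]
0: miss, evict 9, frames [2, 0]
4: miss, evict 2, frames [0, 4]
2: miss, evict 0, frames [4, 2]
Page faults: 13.

13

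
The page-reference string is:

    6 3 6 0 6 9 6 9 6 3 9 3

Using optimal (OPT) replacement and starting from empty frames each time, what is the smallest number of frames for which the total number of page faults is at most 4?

f=1: 12 faults
f=2: 5 faults
f=3: 4 faults
f=4: 4 faults
Smallest f with faults ≤ 4 is 3.

3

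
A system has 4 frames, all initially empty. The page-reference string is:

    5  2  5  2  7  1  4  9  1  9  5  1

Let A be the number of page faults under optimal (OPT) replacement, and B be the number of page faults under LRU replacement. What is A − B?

Under OPT: F F . . F F F F . . . . → 6 faults.
Under LRU: F F . . F F F F . . F . → 7 faults.
A − B = 6 − 7 = -1.

-1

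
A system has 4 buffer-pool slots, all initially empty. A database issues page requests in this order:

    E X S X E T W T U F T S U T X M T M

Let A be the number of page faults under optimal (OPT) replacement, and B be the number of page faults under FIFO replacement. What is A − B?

Under OPT: F F F . . F F . F F . . . . F F . . → 9 faults.
Under FIFO: F F F . . F F . F F . F . F F F . . → 11 faults.
A − B = 9 − 11 = -2.

-2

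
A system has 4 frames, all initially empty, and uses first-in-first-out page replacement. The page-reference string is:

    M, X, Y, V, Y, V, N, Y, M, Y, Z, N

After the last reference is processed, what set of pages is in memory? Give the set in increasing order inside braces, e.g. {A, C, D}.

{M, N, V, Z}

M: fault, frames [M]
X: fault, frames [M, X]
Y: fault, frames [M, X, Y]
V: fault, frames [M, X, Y, V]
Y: hit
V: hit
N: fault, evict M, frames [X, Y, V, N]
Y: hit
M: fault, evict X, frames [Y, V, N, M]
Y: hit
Z: fault, evict Y, frames [V, N, M, Z]
N: hit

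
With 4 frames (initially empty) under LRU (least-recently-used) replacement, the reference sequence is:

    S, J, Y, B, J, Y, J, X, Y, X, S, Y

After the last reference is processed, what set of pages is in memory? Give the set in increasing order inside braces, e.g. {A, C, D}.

S -> fault, frames (S)
J -> fault, frames (S J)
Y -> fault, frames (S J Y)
B -> fault, frames (S J Y B)
J -> hit
Y -> hit
J -> hit
X -> fault, evict S, frames (B Y J X)
Y -> hit
X -> hit
S -> fault, evict B, frames (J Y X S)
Y -> hit

{J, S, X, Y}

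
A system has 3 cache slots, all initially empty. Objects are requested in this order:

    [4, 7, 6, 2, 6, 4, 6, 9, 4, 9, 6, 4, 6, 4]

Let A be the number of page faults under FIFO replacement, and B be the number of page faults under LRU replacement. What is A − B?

1

Under FIFO: F F F F . F . F . . F . . . → 7 faults.
Under LRU: F F F F . F . F . . . . . . → 6 faults.
A − B = 7 − 6 = 1.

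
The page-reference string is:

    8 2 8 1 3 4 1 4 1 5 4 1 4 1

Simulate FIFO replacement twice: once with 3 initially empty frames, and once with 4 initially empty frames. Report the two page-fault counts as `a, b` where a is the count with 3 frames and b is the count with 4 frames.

7, 6

3 frames: F F . F F F . . . F . F . . → 7 faults.
4 frames: F F . F F F . . . F . . . . → 6 faults.
6 < 7: adding a frame reduced faults, as is typical.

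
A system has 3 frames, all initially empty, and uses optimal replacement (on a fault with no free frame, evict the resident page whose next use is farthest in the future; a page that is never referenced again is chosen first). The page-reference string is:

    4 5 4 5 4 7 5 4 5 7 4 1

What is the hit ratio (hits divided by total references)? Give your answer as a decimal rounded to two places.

0.67

4 -> fault, frames {4}
5 -> fault, frames {4,5}
4 -> hit
5 -> hit
4 -> hit
7 -> fault, frames {4,5,7}
5 -> hit
4 -> hit
5 -> hit
7 -> hit
4 -> hit
1 -> fault, evict 7, frames {4,5,1}
Hits: 8 of 12 references → 8/12 = 0.6667.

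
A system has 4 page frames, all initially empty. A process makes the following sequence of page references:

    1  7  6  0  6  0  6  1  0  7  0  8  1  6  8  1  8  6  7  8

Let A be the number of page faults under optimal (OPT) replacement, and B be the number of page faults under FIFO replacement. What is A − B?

Under OPT: F F F F . . . . . . . F . . . . . . . . → 5 faults.
Under FIFO: F F F F . . . . . . . F F . . . . . F . → 7 faults.
A − B = 5 − 7 = -2.

-2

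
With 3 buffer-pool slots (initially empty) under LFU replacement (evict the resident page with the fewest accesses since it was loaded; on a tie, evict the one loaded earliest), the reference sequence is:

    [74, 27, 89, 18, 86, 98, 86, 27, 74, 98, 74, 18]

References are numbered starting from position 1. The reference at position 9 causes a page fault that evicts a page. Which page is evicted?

98

pos 1: 74 -> miss, frames {74}
pos 2: 27 -> miss, frames {74,27}
pos 3: 89 -> miss, frames {74,27,89}
pos 4: 18 -> miss, evict 74, frames {27,89,18}
pos 5: 86 -> miss, evict 27, frames {89,18,86}
pos 6: 98 -> miss, evict 89, frames {18,86,98}
pos 7: 86 -> hit
pos 8: 27 -> miss, evict 18, frames {86,98,27}
pos 9: 74 -> miss, evict 98, frames {86,27,74}
At position 9, page 98 is evicted.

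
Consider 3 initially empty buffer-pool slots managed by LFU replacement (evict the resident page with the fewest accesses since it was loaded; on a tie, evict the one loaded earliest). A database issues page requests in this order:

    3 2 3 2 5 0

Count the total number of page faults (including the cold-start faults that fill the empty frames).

3 → fault, frames [3]
2 → fault, frames [3, 2]
3 → hit
2 → hit
5 → fault, frames [3, 2, 5]
0 → fault, evict 5, frames [3, 2, 0]
Page faults: 4.

4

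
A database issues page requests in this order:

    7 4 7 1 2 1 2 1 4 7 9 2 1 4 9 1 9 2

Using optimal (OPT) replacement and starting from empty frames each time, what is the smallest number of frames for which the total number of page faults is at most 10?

f=1: 18 faults
f=2: 11 faults
f=3: 8 faults
f=4: 5 faults
f=5: 5 faults
Smallest f with faults ≤ 10 is 3.

3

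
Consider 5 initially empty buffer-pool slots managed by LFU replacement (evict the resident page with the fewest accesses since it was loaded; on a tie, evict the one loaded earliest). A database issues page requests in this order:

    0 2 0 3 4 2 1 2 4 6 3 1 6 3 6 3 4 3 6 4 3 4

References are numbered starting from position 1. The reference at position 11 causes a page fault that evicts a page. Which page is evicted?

1

pos 1: 0 → miss, frames (0)
pos 2: 2 → miss, frames (0 2)
pos 3: 0 → hit
pos 4: 3 → miss, frames (0 2 3)
pos 5: 4 → miss, frames (0 2 3 4)
pos 6: 2 → hit
pos 7: 1 → miss, frames (0 2 3 4 1)
pos 8: 2 → hit
pos 9: 4 → hit
pos 10: 6 → miss, evict 3, frames (0 2 4 1 6)
pos 11: 3 → miss, evict 1, frames (0 2 4 6 3)
At position 11, page 1 is evicted.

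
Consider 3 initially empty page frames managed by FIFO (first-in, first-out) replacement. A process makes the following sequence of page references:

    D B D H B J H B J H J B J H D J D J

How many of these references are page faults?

D: fault, frames {D}
B: fault, frames {D,B}
D: hit
H: fault, frames {D,B,H}
B: hit
J: fault, evict D, frames {B,H,J}
H: hit
B: hit
J: hit
H: hit
J: hit
B: hit
J: hit
H: hit
D: fault, evict B, frames {H,J,D}
J: hit
D: hit
J: hit
Page faults: 5.

5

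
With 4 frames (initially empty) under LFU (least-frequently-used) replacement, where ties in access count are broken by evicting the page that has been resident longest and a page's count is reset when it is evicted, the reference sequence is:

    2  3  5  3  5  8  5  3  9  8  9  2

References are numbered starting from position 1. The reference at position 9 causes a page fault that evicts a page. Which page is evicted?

2

pos 1: 2: fault, frames (2)
pos 2: 3: fault, frames (2 3)
pos 3: 5: fault, frames (2 3 5)
pos 4: 3: hit
pos 5: 5: hit
pos 6: 8: fault, frames (2 3 5 8)
pos 7: 5: hit
pos 8: 3: hit
pos 9: 9: fault, evict 2, frames (3 5 8 9)
At position 9, page 2 is evicted.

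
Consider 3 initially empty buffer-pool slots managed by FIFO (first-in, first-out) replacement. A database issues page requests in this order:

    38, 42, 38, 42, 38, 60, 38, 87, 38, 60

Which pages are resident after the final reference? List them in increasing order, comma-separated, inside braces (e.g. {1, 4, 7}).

38 → miss, frames [38]
42 → miss, frames [38, 42]
38 → hit
42 → hit
38 → hit
60 → miss, frames [38, 42, 60]
38 → hit
87 → miss, evict 38, frames [42, 60, 87]
38 → miss, evict 42, frames [60, 87, 38]
60 → hit

{38, 60, 87}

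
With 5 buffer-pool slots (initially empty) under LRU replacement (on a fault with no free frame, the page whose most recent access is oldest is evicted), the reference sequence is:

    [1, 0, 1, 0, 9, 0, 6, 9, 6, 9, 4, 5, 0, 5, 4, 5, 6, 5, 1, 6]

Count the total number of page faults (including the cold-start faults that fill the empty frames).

7

1 -> fault, frames [1]
0 -> fault, frames [1, 0]
1 -> hit
0 -> hit
9 -> fault, frames [1, 0, 9]
0 -> hit
6 -> fault, frames [1, 9, 0, 6]
9 -> hit
6 -> hit
9 -> hit
4 -> fault, frames [1, 0, 6, 9, 4]
5 -> fault, evict 1, frames [0, 6, 9, 4, 5]
0 -> hit
5 -> hit
4 -> hit
5 -> hit
6 -> hit
5 -> hit
1 -> fault, evict 9, frames [0, 4, 6, 5, 1]
6 -> hit
Page faults: 7.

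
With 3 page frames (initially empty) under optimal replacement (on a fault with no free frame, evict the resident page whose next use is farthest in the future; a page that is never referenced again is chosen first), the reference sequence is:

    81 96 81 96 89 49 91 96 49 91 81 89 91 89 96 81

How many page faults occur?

81 → miss, frames {81}
96 → miss, frames {81,96}
81 → hit
96 → hit
89 → miss, frames {81,96,89}
49 → miss, evict 89, frames {81,96,49}
91 → miss, evict 81, frames {96,49,91}
96 → hit
49 → hit
91 → hit
81 → miss, evict 49, frames {96,91,81}
89 → miss, evict 81, frames {96,91,89}
91 → hit
89 → hit
96 → hit
81 → miss, evict 89, frames {96,91,81}
Page faults: 8.

8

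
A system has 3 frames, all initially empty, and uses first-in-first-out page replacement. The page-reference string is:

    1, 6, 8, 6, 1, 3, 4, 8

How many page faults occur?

1 -> fault, frames [1]
6 -> fault, frames [1, 6]
8 -> fault, frames [1, 6, 8]
6 -> hit
1 -> hit
3 -> fault, evict 1, frames [6, 8, 3]
4 -> fault, evict 6, frames [8, 3, 4]
8 -> hit
Page faults: 5.

5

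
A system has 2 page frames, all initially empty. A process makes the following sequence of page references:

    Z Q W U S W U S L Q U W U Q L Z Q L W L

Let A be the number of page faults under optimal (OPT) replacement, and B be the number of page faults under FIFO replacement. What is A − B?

Under OPT: F F F F F . F . F F . F . F F F . F F . → 14 faults.
Under FIFO: F F F F F F F F F F F F . F F F F F F . → 18 faults.
A − B = 14 − 18 = -4.

-4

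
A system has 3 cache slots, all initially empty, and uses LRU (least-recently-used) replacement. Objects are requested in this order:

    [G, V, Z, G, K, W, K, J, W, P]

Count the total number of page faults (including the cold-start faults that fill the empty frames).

7

G: fault, frames (G)
V: fault, frames (G V)
Z: fault, frames (G V Z)
G: hit
K: fault, evict V, frames (Z G K)
W: fault, evict Z, frames (G K W)
K: hit
J: fault, evict G, frames (W K J)
W: hit
P: fault, evict K, frames (J W P)
Page faults: 7.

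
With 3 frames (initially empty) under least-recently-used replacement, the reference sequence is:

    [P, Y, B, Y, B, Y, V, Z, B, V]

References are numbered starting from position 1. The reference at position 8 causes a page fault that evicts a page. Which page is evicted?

B

pos 1: P: fault, frames {P}
pos 2: Y: fault, frames {P,Y}
pos 3: B: fault, frames {P,Y,B}
pos 4: Y: hit
pos 5: B: hit
pos 6: Y: hit
pos 7: V: fault, evict P, frames {B,Y,V}
pos 8: Z: fault, evict B, frames {Y,V,Z}
At position 8, page B is evicted.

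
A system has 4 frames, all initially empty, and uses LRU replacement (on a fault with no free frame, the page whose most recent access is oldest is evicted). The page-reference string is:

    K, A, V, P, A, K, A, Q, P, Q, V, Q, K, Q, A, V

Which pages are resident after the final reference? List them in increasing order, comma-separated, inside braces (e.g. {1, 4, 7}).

K: fault, frames [K]
A: fault, frames [K, A]
V: fault, frames [K, A, V]
P: fault, frames [K, A, V, P]
A: hit
K: hit
A: hit
Q: fault, evict V, frames [P, K, A, Q]
P: hit
Q: hit
V: fault, evict K, frames [A, P, Q, V]
Q: hit
K: fault, evict A, frames [P, V, Q, K]
Q: hit
A: fault, evict P, frames [V, K, Q, A]
V: hit

{A, K, Q, V}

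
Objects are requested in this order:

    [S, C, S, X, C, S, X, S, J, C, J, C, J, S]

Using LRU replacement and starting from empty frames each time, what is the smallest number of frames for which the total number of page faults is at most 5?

3

f=1: 14 faults
f=2: 9 faults
f=3: 5 faults
f=4: 4 faults
Smallest f with faults ≤ 5 is 3.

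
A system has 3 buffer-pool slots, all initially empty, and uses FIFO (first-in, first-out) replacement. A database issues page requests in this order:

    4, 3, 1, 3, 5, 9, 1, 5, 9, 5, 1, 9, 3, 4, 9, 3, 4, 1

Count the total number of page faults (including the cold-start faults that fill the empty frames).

4 -> miss, frames {4}
3 -> miss, frames {4,3}
1 -> miss, frames {4,3,1}
3 -> hit
5 -> miss, evict 4, frames {3,1,5}
9 -> miss, evict 3, frames {1,5,9}
1 -> hit
5 -> hit
9 -> hit
5 -> hit
1 -> hit
9 -> hit
3 -> miss, evict 1, frames {5,9,3}
4 -> miss, evict 5, frames {9,3,4}
9 -> hit
3 -> hit
4 -> hit
1 -> miss, evict 9, frames {3,4,1}
Page faults: 8.

8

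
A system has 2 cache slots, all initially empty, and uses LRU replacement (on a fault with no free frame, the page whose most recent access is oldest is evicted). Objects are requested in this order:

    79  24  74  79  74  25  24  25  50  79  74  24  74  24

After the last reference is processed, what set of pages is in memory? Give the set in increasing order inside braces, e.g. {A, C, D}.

79 -> fault, frames {79}
24 -> fault, frames {79,24}
74 -> fault, evict 79, frames {24,74}
79 -> fault, evict 24, frames {74,79}
74 -> hit
25 -> fault, evict 79, frames {74,25}
24 -> fault, evict 74, frames {25,24}
25 -> hit
50 -> fault, evict 24, frames {25,50}
79 -> fault, evict 25, frames {50,79}
74 -> fault, evict 50, frames {79,74}
24 -> fault, evict 79, frames {74,24}
74 -> hit
24 -> hit

{24, 74}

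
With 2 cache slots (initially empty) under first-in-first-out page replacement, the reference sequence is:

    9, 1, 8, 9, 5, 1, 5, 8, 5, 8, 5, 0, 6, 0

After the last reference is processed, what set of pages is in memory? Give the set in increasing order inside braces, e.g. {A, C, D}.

{0, 6}

9: fault, frames {9}
1: fault, frames {9,1}
8: fault, evict 9, frames {1,8}
9: fault, evict 1, frames {8,9}
5: fault, evict 8, frames {9,5}
1: fault, evict 9, frames {5,1}
5: hit
8: fault, evict 5, frames {1,8}
5: fault, evict 1, frames {8,5}
8: hit
5: hit
0: fault, evict 8, frames {5,0}
6: fault, evict 5, frames {0,6}
0: hit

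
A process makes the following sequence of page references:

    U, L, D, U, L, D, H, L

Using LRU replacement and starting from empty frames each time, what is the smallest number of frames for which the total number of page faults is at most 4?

3

f=1: 8 faults
f=2: 8 faults
f=3: 4 faults
f=4: 4 faults
Smallest f with faults ≤ 4 is 3.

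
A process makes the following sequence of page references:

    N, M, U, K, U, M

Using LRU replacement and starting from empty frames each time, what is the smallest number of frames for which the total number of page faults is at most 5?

f=1: 6 faults
f=2: 5 faults
f=3: 4 faults
f=4: 4 faults
Smallest f with faults ≤ 5 is 2.

2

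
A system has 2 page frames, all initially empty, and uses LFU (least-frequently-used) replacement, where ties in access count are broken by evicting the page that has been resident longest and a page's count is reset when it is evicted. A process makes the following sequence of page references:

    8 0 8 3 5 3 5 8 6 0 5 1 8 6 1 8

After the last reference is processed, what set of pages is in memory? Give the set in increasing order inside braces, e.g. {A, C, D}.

{1, 8}

8 → fault, frames {8}
0 → fault, frames {8,0}
8 → hit
3 → fault, evict 0, frames {8,3}
5 → fault, evict 3, frames {8,5}
3 → fault, evict 5, frames {8,3}
5 → fault, evict 3, frames {8,5}
8 → hit
6 → fault, evict 5, frames {8,6}
0 → fault, evict 6, frames {8,0}
5 → fault, evict 0, frames {8,5}
1 → fault, evict 5, frames {8,1}
8 → hit
6 → fault, evict 1, frames {8,6}
1 → fault, evict 6, frames {8,1}
8 → hit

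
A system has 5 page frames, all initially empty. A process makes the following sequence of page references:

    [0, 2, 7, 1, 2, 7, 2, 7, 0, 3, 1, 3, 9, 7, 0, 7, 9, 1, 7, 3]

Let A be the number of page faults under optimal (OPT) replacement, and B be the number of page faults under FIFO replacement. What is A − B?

-1

Under OPT: F F F F . . . . . F . . F . . . . . . . → 6 faults.
Under FIFO: F F F F . . . . . F . . F . F . . . . . → 7 faults.
A − B = 6 − 7 = -1.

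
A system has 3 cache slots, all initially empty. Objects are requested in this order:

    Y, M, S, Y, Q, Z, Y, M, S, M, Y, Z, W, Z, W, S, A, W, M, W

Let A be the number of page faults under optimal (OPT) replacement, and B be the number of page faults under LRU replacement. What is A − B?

Under OPT: F F F . F F . . F . . F F . . . F . F . → 10 faults.
Under LRU: F F F . F F . F F . . F F . . F F . F . → 12 faults.
A − B = 10 − 12 = -2.

-2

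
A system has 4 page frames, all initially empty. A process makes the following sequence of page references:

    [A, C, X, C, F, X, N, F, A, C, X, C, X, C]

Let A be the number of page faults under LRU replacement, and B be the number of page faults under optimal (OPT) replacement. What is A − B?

Under LRU: F F F . F . F . F F F . . . → 8 faults.
Under OPT: F F F . F . F . . . F . . . → 6 faults.
A − B = 8 − 6 = 2.

2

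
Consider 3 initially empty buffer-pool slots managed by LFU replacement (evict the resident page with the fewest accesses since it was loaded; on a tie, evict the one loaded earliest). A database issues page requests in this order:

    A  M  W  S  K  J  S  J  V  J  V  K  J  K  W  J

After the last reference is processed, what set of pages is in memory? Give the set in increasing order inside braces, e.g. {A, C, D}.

{J, K, W}

A: fault, frames [A]
M: fault, frames [A, M]
W: fault, frames [A, M, W]
S: fault, evict A, frames [M, W, S]
K: fault, evict M, frames [W, S, K]
J: fault, evict W, frames [S, K, J]
S: hit
J: hit
V: fault, evict K, frames [S, J, V]
J: hit
V: hit
K: fault, evict S, frames [J, V, K]
J: hit
K: hit
W: fault, evict V, frames [J, K, W]
J: hit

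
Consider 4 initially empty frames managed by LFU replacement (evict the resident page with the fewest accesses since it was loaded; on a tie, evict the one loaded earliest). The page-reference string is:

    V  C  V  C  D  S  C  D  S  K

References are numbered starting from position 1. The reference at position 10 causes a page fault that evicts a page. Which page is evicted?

pos 1: V → fault, frames {V}
pos 2: C → fault, frames {V,C}
pos 3: V → hit
pos 4: C → hit
pos 5: D → fault, frames {V,C,D}
pos 6: S → fault, frames {V,C,D,S}
pos 7: C → hit
pos 8: D → hit
pos 9: S → hit
pos 10: K → fault, evict V, frames {C,D,S,K}
At position 10, page V is evicted.

V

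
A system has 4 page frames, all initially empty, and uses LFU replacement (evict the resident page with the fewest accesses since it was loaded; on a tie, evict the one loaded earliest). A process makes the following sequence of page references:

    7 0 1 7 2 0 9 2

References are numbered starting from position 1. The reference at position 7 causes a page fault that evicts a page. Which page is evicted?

pos 1: 7 → fault, frames [7]
pos 2: 0 → fault, frames [7, 0]
pos 3: 1 → fault, frames [7, 0, 1]
pos 4: 7 → hit
pos 5: 2 → fault, frames [7, 0, 1, 2]
pos 6: 0 → hit
pos 7: 9 → fault, evict 1, frames [7, 0, 2, 9]
At position 7, page 1 is evicted.

1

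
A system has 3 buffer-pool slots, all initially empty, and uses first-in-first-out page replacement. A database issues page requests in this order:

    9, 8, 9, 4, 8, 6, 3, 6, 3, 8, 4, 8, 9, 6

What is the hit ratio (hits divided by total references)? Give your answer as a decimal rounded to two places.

9 -> fault, frames [9]
8 -> fault, frames [9, 8]
9 -> hit
4 -> fault, frames [9, 8, 4]
8 -> hit
6 -> fault, evict 9, frames [8, 4, 6]
3 -> fault, evict 8, frames [4, 6, 3]
6 -> hit
3 -> hit
8 -> fault, evict 4, frames [6, 3, 8]
4 -> fault, evict 6, frames [3, 8, 4]
8 -> hit
9 -> fault, evict 3, frames [8, 4, 9]
6 -> fault, evict 8, frames [4, 9, 6]
Hits: 5 of 14 references → 5/14 = 0.3571.

0.36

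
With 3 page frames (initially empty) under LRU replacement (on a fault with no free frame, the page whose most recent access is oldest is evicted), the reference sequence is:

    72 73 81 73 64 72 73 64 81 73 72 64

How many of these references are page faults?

72 → fault, frames (72)
73 → fault, frames (72 73)
81 → fault, frames (72 73 81)
73 → hit
64 → fault, evict 72, frames (81 73 64)
72 → fault, evict 81, frames (73 64 72)
73 → hit
64 → hit
81 → fault, evict 72, frames (73 64 81)
73 → hit
72 → fault, evict 64, frames (81 73 72)
64 → fault, evict 81, frames (73 72 64)
Page faults: 8.

8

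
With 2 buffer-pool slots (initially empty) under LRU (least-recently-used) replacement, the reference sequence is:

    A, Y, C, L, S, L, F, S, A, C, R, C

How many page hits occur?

2

A: miss, frames (A)
Y: miss, frames (A Y)
C: miss, evict A, frames (Y C)
L: miss, evict Y, frames (C L)
S: miss, evict C, frames (L S)
L: hit
F: miss, evict S, frames (L F)
S: miss, evict L, frames (F S)
A: miss, evict F, frames (S A)
C: miss, evict S, frames (A C)
R: miss, evict A, frames (C R)
C: hit
Hits: 2.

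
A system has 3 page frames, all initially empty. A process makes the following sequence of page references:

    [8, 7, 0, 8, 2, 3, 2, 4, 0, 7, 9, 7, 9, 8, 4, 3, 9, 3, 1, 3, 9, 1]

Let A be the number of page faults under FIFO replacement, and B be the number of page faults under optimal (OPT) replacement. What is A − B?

3

Under FIFO: F F F . F F . F F F F . . F F F F . F . . . → 14 faults.
Under OPT: F F F . F F . F . F F . . F . F . . F . . . → 11 faults.
A − B = 14 − 11 = 3.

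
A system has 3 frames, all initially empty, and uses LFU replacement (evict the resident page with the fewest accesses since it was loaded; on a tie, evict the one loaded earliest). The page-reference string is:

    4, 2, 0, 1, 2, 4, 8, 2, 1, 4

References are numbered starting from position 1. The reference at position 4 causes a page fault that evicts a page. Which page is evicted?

4

pos 1: 4: miss, frames [4]
pos 2: 2: miss, frames [4, 2]
pos 3: 0: miss, frames [4, 2, 0]
pos 4: 1: miss, evict 4, frames [2, 0, 1]
At position 4, page 4 is evicted.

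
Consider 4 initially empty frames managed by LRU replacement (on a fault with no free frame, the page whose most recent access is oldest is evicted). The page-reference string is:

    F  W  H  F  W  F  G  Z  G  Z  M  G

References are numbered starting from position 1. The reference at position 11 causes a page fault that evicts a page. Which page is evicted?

pos 1: F → miss, frames {F}
pos 2: W → miss, frames {F,W}
pos 3: H → miss, frames {F,W,H}
pos 4: F → hit
pos 5: W → hit
pos 6: F → hit
pos 7: G → miss, frames {H,W,F,G}
pos 8: Z → miss, evict H, frames {W,F,G,Z}
pos 9: G → hit
pos 10: Z → hit
pos 11: M → miss, evict W, frames {F,G,Z,M}
At position 11, page W is evicted.

W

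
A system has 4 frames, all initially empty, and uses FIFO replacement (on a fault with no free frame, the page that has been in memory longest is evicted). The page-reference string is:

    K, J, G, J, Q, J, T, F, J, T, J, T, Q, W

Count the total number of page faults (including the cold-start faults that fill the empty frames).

K: miss, frames (K)
J: miss, frames (K J)
G: miss, frames (K J G)
J: hit
Q: miss, frames (K J G Q)
J: hit
T: miss, evict K, frames (J G Q T)
F: miss, evict J, frames (G Q T F)
J: miss, evict G, frames (Q T F J)
T: hit
J: hit
T: hit
Q: hit
W: miss, evict Q, frames (T F J W)
Page faults: 8.

8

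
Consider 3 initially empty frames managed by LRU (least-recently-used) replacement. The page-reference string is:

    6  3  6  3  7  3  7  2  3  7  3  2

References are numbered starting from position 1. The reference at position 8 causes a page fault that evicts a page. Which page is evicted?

pos 1: 6: miss, frames [6]
pos 2: 3: miss, frames [6, 3]
pos 3: 6: hit
pos 4: 3: hit
pos 5: 7: miss, frames [6, 3, 7]
pos 6: 3: hit
pos 7: 7: hit
pos 8: 2: miss, evict 6, frames [3, 7, 2]
At position 8, page 6 is evicted.

6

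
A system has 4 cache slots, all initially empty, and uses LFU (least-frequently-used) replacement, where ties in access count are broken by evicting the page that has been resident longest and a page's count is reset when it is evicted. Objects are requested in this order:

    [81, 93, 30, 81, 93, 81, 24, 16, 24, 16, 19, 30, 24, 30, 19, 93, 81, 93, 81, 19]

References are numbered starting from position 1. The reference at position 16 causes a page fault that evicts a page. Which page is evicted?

pos 1: 81 → miss, frames [81]
pos 2: 93 → miss, frames [81, 93]
pos 3: 30 → miss, frames [81, 93, 30]
pos 4: 81 → hit
pos 5: 93 → hit
pos 6: 81 → hit
pos 7: 24 → miss, frames [81, 93, 30, 24]
pos 8: 16 → miss, evict 30, frames [81, 93, 24, 16]
pos 9: 24 → hit
pos 10: 16 → hit
pos 11: 19 → miss, evict 93, frames [81, 24, 16, 19]
pos 12: 30 → miss, evict 19, frames [81, 24, 16, 30]
pos 13: 24 → hit
pos 14: 30 → hit
pos 15: 19 → miss, evict 16, frames [81, 24, 30, 19]
pos 16: 93 → miss, evict 19, frames [81, 24, 30, 93]
At position 16, page 19 is evicted.

19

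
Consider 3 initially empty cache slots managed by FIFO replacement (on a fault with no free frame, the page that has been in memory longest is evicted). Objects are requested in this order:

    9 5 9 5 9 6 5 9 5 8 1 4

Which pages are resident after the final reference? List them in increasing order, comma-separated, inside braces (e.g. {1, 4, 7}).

9 -> fault, frames [9]
5 -> fault, frames [9, 5]
9 -> hit
5 -> hit
9 -> hit
6 -> fault, frames [9, 5, 6]
5 -> hit
9 -> hit
5 -> hit
8 -> fault, evict 9, frames [5, 6, 8]
1 -> fault, evict 5, frames [6, 8, 1]
4 -> fault, evict 6, frames [8, 1, 4]

{1, 4, 8}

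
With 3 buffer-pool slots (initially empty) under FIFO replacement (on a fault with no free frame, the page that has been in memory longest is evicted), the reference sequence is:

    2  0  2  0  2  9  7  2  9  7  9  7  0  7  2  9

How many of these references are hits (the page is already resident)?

2 → fault, frames (2)
0 → fault, frames (2 0)
2 → hit
0 → hit
2 → hit
9 → fault, frames (2 0 9)
7 → fault, evict 2, frames (0 9 7)
2 → fault, evict 0, frames (9 7 2)
9 → hit
7 → hit
9 → hit
7 → hit
0 → fault, evict 9, frames (7 2 0)
7 → hit
2 → hit
9 → fault, evict 7, frames (2 0 9)
Hits: 9.

9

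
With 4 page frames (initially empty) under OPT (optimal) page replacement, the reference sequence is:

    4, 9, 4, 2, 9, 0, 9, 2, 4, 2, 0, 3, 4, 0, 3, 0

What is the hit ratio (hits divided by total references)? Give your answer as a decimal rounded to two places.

4 → miss, frames {4}
9 → miss, frames {4,9}
4 → hit
2 → miss, frames {4,9,2}
9 → hit
0 → miss, frames {4,9,2,0}
9 → hit
2 → hit
4 → hit
2 → hit
0 → hit
3 → miss, evict 2, frames {4,9,0,3}
4 → hit
0 → hit
3 → hit
0 → hit
Hits: 11 of 16 references → 11/16 = 0.6875.

0.69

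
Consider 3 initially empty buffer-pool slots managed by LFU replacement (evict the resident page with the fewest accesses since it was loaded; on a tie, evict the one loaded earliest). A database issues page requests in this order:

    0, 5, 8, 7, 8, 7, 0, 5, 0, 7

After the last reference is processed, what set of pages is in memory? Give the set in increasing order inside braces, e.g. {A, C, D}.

0 → miss, frames [0]
5 → miss, frames [0, 5]
8 → miss, frames [0, 5, 8]
7 → miss, evict 0, frames [5, 8, 7]
8 → hit
7 → hit
0 → miss, evict 5, frames [8, 7, 0]
5 → miss, evict 0, frames [8, 7, 5]
0 → miss, evict 5, frames [8, 7, 0]
7 → hit

{0, 7, 8}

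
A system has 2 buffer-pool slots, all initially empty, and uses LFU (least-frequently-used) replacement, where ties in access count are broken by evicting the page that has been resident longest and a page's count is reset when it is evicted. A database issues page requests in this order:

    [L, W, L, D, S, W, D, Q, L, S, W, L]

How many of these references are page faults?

9

L -> miss, frames [L]
W -> miss, frames [L, W]
L -> hit
D -> miss, evict W, frames [L, D]
S -> miss, evict D, frames [L, S]
W -> miss, evict S, frames [L, W]
D -> miss, evict W, frames [L, D]
Q -> miss, evict D, frames [L, Q]
L -> hit
S -> miss, evict Q, frames [L, S]
W -> miss, evict S, frames [L, W]
L -> hit
Page faults: 9.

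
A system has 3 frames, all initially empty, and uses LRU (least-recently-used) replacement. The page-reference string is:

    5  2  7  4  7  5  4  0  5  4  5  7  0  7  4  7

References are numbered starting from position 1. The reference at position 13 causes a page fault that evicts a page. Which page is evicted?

4

pos 1: 5 → fault, frames {5}
pos 2: 2 → fault, frames {5,2}
pos 3: 7 → fault, frames {5,2,7}
pos 4: 4 → fault, evict 5, frames {2,7,4}
pos 5: 7 → hit
pos 6: 5 → fault, evict 2, frames {4,7,5}
pos 7: 4 → hit
pos 8: 0 → fault, evict 7, frames {5,4,0}
pos 9: 5 → hit
pos 10: 4 → hit
pos 11: 5 → hit
pos 12: 7 → fault, evict 0, frames {4,5,7}
pos 13: 0 → fault, evict 4, frames {5,7,0}
At position 13, page 4 is evicted.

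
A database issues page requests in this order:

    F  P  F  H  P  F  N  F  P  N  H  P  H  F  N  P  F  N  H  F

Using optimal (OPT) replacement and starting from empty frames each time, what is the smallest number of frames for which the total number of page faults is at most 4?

f=1: 20 faults
f=2: 11 faults
f=3: 7 faults
f=4: 4 faults
Smallest f with faults ≤ 4 is 4.

4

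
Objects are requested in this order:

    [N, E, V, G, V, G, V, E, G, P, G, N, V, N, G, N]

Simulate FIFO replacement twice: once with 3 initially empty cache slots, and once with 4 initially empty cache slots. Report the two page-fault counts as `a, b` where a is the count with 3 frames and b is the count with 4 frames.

8, 6

3 frames: F F F F . . . . . F . F F . F . → 8 faults.
4 frames: F F F F . . . . . F . F . . . . → 6 faults.
6 < 8: adding a frame reduced faults, as is typical.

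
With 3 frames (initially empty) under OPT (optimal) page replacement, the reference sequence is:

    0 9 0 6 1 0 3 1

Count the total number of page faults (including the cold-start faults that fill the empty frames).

5

0 -> miss, frames [0]
9 -> miss, frames [0, 9]
0 -> hit
6 -> miss, frames [0, 9, 6]
1 -> miss, evict 6, frames [0, 9, 1]
0 -> hit
3 -> miss, evict 9, frames [0, 1, 3]
1 -> hit
Page faults: 5.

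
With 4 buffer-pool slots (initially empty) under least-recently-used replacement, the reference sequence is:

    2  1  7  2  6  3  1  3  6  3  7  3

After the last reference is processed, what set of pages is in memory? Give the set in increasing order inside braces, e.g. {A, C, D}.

{1, 3, 6, 7}

2 -> miss, frames {2}
1 -> miss, frames {2,1}
7 -> miss, frames {2,1,7}
2 -> hit
6 -> miss, frames {1,7,2,6}
3 -> miss, evict 1, frames {7,2,6,3}
1 -> miss, evict 7, frames {2,6,3,1}
3 -> hit
6 -> hit
3 -> hit
7 -> miss, evict 2, frames {1,6,3,7}
3 -> hit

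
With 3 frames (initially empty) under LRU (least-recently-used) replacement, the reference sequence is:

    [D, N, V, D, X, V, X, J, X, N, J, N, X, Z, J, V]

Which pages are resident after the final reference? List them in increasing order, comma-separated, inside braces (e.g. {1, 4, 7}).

{J, V, Z}

D -> fault, frames {D}
N -> fault, frames {D,N}
V -> fault, frames {D,N,V}
D -> hit
X -> fault, evict N, frames {V,D,X}
V -> hit
X -> hit
J -> fault, evict D, frames {V,X,J}
X -> hit
N -> fault, evict V, frames {J,X,N}
J -> hit
N -> hit
X -> hit
Z -> fault, evict J, frames {N,X,Z}
J -> fault, evict N, frames {X,Z,J}
V -> fault, evict X, frames {Z,J,V}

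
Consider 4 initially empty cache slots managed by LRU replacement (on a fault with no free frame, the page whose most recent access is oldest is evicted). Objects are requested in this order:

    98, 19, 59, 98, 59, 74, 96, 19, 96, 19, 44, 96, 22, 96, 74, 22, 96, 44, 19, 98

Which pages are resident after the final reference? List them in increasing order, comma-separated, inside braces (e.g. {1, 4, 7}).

98 -> miss, frames [98]
19 -> miss, frames [98, 19]
59 -> miss, frames [98, 19, 59]
98 -> hit
59 -> hit
74 -> miss, frames [19, 98, 59, 74]
96 -> miss, evict 19, frames [98, 59, 74, 96]
19 -> miss, evict 98, frames [59, 74, 96, 19]
96 -> hit
19 -> hit
44 -> miss, evict 59, frames [74, 96, 19, 44]
96 -> hit
22 -> miss, evict 74, frames [19, 44, 96, 22]
96 -> hit
74 -> miss, evict 19, frames [44, 22, 96, 74]
22 -> hit
96 -> hit
44 -> hit
19 -> miss, evict 74, frames [22, 96, 44, 19]
98 -> miss, evict 22, frames [96, 44, 19, 98]

{19, 44, 96, 98}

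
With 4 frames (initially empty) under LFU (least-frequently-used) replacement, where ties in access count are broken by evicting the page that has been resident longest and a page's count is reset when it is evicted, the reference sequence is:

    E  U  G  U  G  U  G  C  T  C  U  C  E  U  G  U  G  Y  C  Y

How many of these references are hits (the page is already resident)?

E: miss, frames (E)
U: miss, frames (E U)
G: miss, frames (E U G)
U: hit
G: hit
U: hit
G: hit
C: miss, frames (E U G C)
T: miss, evict E, frames (U G C T)
C: hit
U: hit
C: hit
E: miss, evict T, frames (U G C E)
U: hit
G: hit
U: hit
G: hit
Y: miss, evict E, frames (U G C Y)
C: hit
Y: hit
Hits: 13.

13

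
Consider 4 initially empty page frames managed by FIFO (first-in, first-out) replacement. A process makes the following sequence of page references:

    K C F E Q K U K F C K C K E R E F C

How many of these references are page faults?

K -> miss, frames [K]
C -> miss, frames [K, C]
F -> miss, frames [K, C, F]
E -> miss, frames [K, C, F, E]
Q -> miss, evict K, frames [C, F, E, Q]
K -> miss, evict C, frames [F, E, Q, K]
U -> miss, evict F, frames [E, Q, K, U]
K -> hit
F -> miss, evict E, frames [Q, K, U, F]
C -> miss, evict Q, frames [K, U, F, C]
K -> hit
C -> hit
K -> hit
E -> miss, evict K, frames [U, F, C, E]
R -> miss, evict U, frames [F, C, E, R]
E -> hit
F -> hit
C -> hit
Page faults: 11.

11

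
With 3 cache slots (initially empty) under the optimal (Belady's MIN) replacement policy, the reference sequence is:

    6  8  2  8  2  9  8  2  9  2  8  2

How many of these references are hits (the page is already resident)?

6 → fault, frames {6}
8 → fault, frames {6,8}
2 → fault, frames {6,8,2}
8 → hit
2 → hit
9 → fault, evict 6, frames {8,2,9}
8 → hit
2 → hit
9 → hit
2 → hit
8 → hit
2 → hit
Hits: 8.

8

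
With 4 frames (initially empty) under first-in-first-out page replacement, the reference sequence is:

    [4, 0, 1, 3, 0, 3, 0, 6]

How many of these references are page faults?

5

4 → fault, frames (4)
0 → fault, frames (4 0)
1 → fault, frames (4 0 1)
3 → fault, frames (4 0 1 3)
0 → hit
3 → hit
0 → hit
6 → fault, evict 4, frames (0 1 3 6)
Page faults: 5.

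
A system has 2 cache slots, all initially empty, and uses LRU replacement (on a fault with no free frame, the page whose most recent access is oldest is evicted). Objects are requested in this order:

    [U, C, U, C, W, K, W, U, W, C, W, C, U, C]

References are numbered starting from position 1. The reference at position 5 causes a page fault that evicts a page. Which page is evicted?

pos 1: U -> fault, frames [U]
pos 2: C -> fault, frames [U, C]
pos 3: U -> hit
pos 4: C -> hit
pos 5: W -> fault, evict U, frames [C, W]
At position 5, page U is evicted.

U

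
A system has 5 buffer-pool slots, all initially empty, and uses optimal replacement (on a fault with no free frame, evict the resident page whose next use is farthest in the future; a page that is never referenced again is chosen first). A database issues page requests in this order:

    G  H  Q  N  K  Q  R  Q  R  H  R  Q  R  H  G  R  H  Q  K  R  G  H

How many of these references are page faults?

6

G → miss, frames {G}
H → miss, frames {G,H}
Q → miss, frames {G,H,Q}
N → miss, frames {G,H,Q,N}
K → miss, frames {G,H,Q,N,K}
Q → hit
R → miss, evict N, frames {G,H,Q,K,R}
Q → hit
R → hit
H → hit
R → hit
Q → hit
R → hit
H → hit
G → hit
R → hit
H → hit
Q → hit
K → hit
R → hit
G → hit
H → hit
Page faults: 6.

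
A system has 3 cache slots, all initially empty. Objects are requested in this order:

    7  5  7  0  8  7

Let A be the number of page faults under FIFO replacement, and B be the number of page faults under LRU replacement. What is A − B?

Under FIFO: F F . F F F → 5 faults.
Under LRU: F F . F F . → 4 faults.
A − B = 5 − 4 = 1.

1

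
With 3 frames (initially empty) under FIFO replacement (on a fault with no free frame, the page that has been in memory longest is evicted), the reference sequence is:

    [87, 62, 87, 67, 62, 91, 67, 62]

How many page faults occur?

4

87: miss, frames [87]
62: miss, frames [87, 62]
87: hit
67: miss, frames [87, 62, 67]
62: hit
91: miss, evict 87, frames [62, 67, 91]
67: hit
62: hit
Page faults: 4.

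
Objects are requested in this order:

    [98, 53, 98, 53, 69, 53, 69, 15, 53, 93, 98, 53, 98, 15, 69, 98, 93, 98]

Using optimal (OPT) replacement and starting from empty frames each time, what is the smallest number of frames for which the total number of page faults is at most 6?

f=1: 18 faults
f=2: 9 faults
f=3: 7 faults
f=4: 6 faults
f=5: 5 faults
Smallest f with faults ≤ 6 is 4.

4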